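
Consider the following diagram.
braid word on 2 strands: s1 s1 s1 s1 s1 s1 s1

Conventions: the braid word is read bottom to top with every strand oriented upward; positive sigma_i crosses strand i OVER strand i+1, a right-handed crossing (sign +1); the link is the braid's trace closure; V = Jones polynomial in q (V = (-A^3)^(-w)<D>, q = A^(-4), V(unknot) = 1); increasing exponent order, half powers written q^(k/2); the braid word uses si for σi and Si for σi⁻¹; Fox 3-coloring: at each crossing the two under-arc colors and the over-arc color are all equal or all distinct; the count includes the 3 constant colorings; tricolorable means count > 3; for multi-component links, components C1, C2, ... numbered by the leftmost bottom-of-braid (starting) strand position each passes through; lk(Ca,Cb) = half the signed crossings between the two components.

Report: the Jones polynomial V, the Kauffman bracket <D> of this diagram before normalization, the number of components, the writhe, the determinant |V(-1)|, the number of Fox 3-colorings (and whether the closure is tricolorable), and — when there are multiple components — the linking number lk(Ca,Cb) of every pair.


V(q) = q^3 + q^5 - q^6 + q^7 - q^8 + q^9 - q^10
bracket: A^-19 - A^-15 + A^-11 - A^-7 + A^-3 - A - A^9, w = +7
1 component, writhe +7, over 7 crossings
det 7, colorings 3 of 3^7 — not tricolorable
observation: |V(-1)| = 7: so not tricolorable, since 3 does not divide 7


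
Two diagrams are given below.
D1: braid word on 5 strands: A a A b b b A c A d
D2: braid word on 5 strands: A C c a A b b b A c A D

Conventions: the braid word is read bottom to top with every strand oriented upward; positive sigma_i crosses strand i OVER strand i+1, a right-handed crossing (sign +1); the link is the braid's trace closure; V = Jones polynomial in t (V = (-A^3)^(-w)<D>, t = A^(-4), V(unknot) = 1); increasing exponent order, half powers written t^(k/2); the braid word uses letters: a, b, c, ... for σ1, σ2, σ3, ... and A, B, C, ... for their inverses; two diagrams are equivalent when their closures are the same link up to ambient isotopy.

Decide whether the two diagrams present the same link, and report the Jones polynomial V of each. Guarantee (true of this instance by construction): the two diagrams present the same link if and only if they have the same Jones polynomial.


same link: yes
V(D1) = -t^-3 + t^-2 - t^-1 + 3 - t + t^2 - t^3  [10 crossings, <D> = -A^-6 + A^-2 - A^2 + 3A^6 - A^10 + A^14 - A^18, w = +2]
V(D2) = -t^-3 + t^-2 - t^-1 + 3 - t + t^2 - t^3  (w 0, c 12, <D> = -A^-12 + A^-8 - A^-4 + 3 - A^4 + A^8 - A^12)
note: from 10 to 12 crossings by R-moves: one link, two diagrams


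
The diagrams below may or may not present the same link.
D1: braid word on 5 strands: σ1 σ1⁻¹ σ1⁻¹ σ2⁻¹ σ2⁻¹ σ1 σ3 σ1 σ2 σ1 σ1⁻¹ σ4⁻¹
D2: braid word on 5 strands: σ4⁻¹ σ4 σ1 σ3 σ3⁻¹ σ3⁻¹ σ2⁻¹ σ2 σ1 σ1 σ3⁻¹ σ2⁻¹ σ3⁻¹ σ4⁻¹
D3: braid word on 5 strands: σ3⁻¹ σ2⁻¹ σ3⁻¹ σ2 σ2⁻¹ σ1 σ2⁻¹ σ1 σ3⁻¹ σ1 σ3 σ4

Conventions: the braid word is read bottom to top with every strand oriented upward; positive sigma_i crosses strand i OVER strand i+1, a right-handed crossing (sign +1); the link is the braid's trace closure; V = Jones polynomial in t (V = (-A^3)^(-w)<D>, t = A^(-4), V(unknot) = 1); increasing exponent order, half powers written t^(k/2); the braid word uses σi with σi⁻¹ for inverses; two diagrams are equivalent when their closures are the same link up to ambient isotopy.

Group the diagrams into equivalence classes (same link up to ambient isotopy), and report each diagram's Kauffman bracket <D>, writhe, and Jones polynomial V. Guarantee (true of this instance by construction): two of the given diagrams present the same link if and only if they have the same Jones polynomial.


equivalence classes: {D1} | {D2} | {D3}
D1 (bracket A^-8 - A^-4 + 1 - A^4 + A^8; 12 crossings at w = 0): V = t^-2 - t^-1 + 1 - t + t^2
D2 (bracket -A^-18 + A^-14 - A^-10 + 3A^-6 - A^-2 + A^2 - A^6; 14 crossings at w = -2): V = -t^-3 + t^-2 - t^-1 + 3 - t + t^2 - t^3
D3 (bracket -A^-12 + 2A^-8 - 2A^-4 + 3 - 2A^4 + 2A^8 - A^12; 12 crossings at w = 0): V = -t^-3 + 2t^-2 - 2t^-1 + 3 - 2t + 2t^2 - t^3
key observation: 3 classes among 3 diagrams; unequal V(t) rules out equality


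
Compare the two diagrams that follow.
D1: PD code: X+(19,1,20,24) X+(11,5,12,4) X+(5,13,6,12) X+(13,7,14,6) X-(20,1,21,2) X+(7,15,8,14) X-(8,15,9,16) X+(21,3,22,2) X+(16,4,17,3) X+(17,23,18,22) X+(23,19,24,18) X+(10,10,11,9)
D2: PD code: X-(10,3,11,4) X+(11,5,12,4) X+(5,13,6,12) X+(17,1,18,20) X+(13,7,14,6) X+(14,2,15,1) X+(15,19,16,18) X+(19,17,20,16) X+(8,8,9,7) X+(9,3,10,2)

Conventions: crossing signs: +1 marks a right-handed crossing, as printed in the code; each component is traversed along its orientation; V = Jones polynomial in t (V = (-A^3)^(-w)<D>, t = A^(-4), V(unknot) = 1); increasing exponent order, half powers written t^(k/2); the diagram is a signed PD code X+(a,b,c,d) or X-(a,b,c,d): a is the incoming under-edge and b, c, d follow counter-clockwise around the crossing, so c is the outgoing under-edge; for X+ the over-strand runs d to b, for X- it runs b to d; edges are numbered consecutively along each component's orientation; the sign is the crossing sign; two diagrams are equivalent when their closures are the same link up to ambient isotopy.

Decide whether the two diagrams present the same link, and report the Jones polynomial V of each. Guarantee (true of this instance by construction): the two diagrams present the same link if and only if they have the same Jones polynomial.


same link: yes
V(D1) = t^2 + 2t^4 - 2t^5 + t^6 - 2t^7 + t^8  [12 crossings, <D> = A^-8 - 2A^-4 + 1 - 2A^4 + 2A^8 + A^16, w = +8]
V(D2) = t^2 + 2t^4 - 2t^5 + t^6 - 2t^7 + t^8  (w +8, c 10, <D> = A^-8 - 2A^-4 + 1 - 2A^4 + 2A^8 + A^16)
note: all 2 diagrams share one V(t), hence one class


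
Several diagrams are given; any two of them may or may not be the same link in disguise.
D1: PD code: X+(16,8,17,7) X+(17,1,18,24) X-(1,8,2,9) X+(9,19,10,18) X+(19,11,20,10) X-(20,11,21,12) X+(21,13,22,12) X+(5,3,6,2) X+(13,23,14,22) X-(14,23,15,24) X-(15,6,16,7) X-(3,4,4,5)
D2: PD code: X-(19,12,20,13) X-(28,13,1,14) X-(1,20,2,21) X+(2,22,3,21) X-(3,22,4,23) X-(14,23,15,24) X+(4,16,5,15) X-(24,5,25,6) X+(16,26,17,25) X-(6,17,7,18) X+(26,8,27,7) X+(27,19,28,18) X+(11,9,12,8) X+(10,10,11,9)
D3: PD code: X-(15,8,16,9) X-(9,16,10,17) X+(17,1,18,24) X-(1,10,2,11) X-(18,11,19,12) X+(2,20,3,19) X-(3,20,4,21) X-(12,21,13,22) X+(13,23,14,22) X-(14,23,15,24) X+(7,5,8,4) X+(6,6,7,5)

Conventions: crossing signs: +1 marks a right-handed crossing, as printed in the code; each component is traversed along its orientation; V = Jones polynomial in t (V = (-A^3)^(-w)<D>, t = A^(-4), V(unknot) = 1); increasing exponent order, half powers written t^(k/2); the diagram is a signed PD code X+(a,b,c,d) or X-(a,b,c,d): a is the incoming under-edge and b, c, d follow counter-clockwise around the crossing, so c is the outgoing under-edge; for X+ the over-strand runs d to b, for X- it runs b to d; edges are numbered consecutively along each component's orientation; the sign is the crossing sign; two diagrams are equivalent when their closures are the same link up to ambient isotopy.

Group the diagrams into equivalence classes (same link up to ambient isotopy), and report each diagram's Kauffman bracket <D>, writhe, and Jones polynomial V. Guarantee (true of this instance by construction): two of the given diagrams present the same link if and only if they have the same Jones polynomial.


equivalence classes: {D1} | {D2} | {D3}
D1 (bracket -A^-10 + A^-6 + A^2; 12 crossings at w = +2): V = t + t^3 - t^4
D2 (bracket A^-4 - 1 + 2A^4 - 2A^8 + 2A^12 - 2A^16 + A^20; 14 crossings at w = 0): V = t^-5 - 2t^-4 + 2t^-3 - 2t^-2 + 2t^-1 - 1 + t
D3 (bracket A^-2 - A^2 + 2A^6 - A^10 + A^14 - A^18; 12 crossings at w = -2): V = -t^-6 + t^-5 - t^-4 + 2t^-3 - t^-2 + t^-1
key observation: V(t) takes 3 values over 3 diagrams, fixing the grouping


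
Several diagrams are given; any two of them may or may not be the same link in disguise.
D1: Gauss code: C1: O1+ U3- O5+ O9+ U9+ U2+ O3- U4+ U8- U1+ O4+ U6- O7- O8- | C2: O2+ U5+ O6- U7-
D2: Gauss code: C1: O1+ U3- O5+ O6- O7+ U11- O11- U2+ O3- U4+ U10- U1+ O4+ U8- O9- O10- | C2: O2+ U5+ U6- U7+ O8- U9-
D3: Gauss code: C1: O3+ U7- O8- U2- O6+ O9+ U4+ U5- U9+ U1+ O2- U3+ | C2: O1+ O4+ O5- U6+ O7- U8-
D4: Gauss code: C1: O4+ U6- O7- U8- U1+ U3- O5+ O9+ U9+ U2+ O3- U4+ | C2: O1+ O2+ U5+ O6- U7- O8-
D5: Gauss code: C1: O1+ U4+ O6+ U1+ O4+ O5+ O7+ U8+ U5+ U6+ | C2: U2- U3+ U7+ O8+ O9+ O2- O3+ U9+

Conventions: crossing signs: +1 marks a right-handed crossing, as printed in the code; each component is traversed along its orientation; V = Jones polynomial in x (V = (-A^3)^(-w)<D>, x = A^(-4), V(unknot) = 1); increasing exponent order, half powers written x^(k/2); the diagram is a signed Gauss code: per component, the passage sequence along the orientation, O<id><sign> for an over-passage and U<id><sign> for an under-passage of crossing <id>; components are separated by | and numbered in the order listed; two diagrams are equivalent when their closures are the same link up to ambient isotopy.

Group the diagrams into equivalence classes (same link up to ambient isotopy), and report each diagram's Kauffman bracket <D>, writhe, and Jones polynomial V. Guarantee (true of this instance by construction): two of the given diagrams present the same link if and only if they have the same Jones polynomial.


equivalence classes: {D1, D2, D3, D4} | {D5}
D1 (bracket A^-3 - A + 2A^5 - A^9 + 2A^13 - A^17; 9 crossings at w = +1): V = x^(-7/2) - 2x^(-5/2) + x^(-3/2) - 2x^(-1/2) + x^(1/2) - x^(3/2)
V(D2) = x^(-7/2) - 2x^(-5/2) + x^(-3/2) - 2x^(-1/2) + x^(1/2) - x^(3/2)  [11 crossings, <D> = A^-9 - A^-5 + 2A^-1 - A^3 + 2A^7 - A^11, w = -1]
V(D3) = x^(-7/2) - 2x^(-5/2) + x^(-3/2) - 2x^(-1/2) + x^(1/2) - x^(3/2)  [9 crossings, <D> = A^-3 - A + 2A^5 - A^9 + 2A^13 - A^17, w = +1]
V(D4) = x^(-7/2) - 2x^(-5/2) + x^(-3/2) - 2x^(-1/2) + x^(1/2) - x^(3/2)  [9 crossings, <D> = A^-3 - A + 2A^5 - A^9 + 2A^13 - A^17, w = +1]
D5 (bracket -A^-5 + A^-1 - A^3 + 2A^7 + A^15; 9 crossings at w = +7): V = -x^(3/2) - 2x^(7/2) + x^(9/2) - x^(11/2) + x^(13/2)
key observation: 2 values of V(x) split the 5 diagrams


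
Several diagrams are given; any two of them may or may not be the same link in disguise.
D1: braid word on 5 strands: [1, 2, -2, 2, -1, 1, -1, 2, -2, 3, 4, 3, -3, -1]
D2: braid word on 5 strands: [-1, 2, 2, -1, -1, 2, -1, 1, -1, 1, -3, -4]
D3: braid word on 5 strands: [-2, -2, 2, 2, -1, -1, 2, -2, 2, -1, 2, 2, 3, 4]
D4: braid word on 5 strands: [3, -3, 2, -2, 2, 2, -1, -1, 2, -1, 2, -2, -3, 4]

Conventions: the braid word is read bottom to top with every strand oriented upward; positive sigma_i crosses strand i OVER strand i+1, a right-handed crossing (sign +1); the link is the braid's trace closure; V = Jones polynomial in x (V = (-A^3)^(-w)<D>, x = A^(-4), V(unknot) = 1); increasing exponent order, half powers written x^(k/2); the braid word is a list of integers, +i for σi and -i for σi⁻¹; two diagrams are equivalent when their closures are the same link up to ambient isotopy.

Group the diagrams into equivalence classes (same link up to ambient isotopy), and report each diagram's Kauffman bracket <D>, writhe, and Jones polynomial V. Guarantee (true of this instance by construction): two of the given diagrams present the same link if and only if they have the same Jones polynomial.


equivalence classes: {D1} | {D2, D3, D4}
D1 (bracket A^6; 14 crossings at w = +2): V = 1
V(D2) = -x^-3 + 2x^-2 - 2x^-1 + 3 - 2x + 2x^2 - x^3  [12 crossings, <D> = -A^-18 + 2A^-14 - 2A^-10 + 3A^-6 - 2A^-2 + 2A^2 - A^6, w = -2]
V(D3) = -x^-3 + 2x^-2 - 2x^-1 + 3 - 2x + 2x^2 - x^3  (w +2, c 14, <D> = -A^-6 + 2A^-2 - 2A^2 + 3A^6 - 2A^10 + 2A^14 - A^18)
V(D4) = -x^-3 + 2x^-2 - 2x^-1 + 3 - 2x + 2x^2 - x^3  [14 crossings, <D> = -A^-12 + 2A^-8 - 2A^-4 + 3 - 2A^4 + 2A^8 - A^12, w = 0]
key observation: comparing 4 Jones polynomials yields 2 groups


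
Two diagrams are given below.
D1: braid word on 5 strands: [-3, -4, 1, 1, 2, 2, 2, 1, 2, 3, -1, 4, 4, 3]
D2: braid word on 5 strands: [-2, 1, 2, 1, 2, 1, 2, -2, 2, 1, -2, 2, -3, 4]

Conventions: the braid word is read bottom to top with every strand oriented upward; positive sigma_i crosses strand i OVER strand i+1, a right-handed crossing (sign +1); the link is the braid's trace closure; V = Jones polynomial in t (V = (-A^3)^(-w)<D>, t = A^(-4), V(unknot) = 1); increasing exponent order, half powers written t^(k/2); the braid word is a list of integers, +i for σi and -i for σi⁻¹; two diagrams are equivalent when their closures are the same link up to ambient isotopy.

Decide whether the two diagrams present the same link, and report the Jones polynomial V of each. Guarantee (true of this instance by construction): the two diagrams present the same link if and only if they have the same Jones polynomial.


equivalent: yes
D1 (bracket -A^-4 + 1 - A^4 + A^8 + A^16; 14 crossings at w = +8): V = t^2 + t^4 - t^5 + t^6 - t^7
V(D2) = t^2 + t^4 - t^5 + t^6 - t^7  (w +6, c 14, <D> = -A^-10 + A^-6 - A^-2 + A^2 + A^10)
key observation: Markov moves rewrite D1 (14 crossings) into D2 (14)


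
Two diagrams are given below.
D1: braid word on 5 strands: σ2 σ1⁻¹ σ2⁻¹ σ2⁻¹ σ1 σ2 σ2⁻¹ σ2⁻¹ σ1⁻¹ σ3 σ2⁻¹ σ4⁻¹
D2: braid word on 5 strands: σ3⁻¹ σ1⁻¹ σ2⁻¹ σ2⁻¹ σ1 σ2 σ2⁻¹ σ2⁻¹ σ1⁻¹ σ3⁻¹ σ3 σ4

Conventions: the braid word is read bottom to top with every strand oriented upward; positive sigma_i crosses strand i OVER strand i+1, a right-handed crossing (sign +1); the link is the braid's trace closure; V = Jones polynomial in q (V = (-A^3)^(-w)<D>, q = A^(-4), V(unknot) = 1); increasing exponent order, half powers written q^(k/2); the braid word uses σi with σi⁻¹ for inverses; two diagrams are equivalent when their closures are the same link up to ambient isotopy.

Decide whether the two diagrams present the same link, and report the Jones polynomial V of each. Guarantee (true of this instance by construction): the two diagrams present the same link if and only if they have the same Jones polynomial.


same link: yes
V(D1) = -q^-6 + q^-5 - q^-4 + 2q^-3 - q^-2 + q^-1  [12 crossings, <D> = A^-8 - A^-4 + 2 - A^4 + A^8 - A^12, w = -4]
V(D2) = -q^-6 + q^-5 - q^-4 + 2q^-3 - q^-2 + q^-1  [12 crossings, <D> = A^-8 - A^-4 + 2 - A^4 + A^8 - A^12, w = -4]
insight: all 2 diagrams share one V(q), hence one class


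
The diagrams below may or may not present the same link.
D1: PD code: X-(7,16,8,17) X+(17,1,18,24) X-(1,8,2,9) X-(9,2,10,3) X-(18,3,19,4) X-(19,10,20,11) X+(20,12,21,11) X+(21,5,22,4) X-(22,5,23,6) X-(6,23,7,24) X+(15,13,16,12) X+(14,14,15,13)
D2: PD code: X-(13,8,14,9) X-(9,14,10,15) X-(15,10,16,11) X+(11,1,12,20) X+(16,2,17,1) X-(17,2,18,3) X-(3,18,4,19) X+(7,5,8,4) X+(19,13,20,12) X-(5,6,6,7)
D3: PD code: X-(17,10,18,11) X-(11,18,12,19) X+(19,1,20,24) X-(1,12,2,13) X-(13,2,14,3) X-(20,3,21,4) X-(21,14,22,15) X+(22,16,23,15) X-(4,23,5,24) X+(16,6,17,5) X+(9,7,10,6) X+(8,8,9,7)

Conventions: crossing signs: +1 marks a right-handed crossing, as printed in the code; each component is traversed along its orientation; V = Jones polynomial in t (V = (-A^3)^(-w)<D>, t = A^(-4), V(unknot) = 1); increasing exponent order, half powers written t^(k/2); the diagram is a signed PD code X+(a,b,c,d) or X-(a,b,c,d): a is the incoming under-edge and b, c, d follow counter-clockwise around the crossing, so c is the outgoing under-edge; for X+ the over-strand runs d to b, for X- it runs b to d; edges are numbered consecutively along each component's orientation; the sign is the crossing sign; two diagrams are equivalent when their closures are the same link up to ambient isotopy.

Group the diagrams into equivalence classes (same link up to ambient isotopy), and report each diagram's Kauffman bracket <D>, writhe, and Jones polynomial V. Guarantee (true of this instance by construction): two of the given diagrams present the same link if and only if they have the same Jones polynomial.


equivalence classes: {D1, D3} | {D2}
D1 (bracket A^-2 - A^2 + 2A^6 - A^10 + A^14 - A^18; 12 crossings at w = -2): V = -t^-6 + t^-5 - t^-4 + 2t^-3 - t^-2 + t^-1
D2 (bracket A^-10 - A^-6 + 2A^-2 - 2A^2 + 2A^6 - 2A^10 + A^14; 10 crossings at w = -2): V = t^-5 - 2t^-4 + 2t^-3 - 2t^-2 + 2t^-1 - 1 + t
V(D3) = -t^-6 + t^-5 - t^-4 + 2t^-3 - t^-2 + t^-1  (w -2, c 12, <D> = A^-2 - A^2 + 2A^6 - A^10 + A^14 - A^18)
observation: 2 classes among 3 diagrams; unequal V(t) rules out equality


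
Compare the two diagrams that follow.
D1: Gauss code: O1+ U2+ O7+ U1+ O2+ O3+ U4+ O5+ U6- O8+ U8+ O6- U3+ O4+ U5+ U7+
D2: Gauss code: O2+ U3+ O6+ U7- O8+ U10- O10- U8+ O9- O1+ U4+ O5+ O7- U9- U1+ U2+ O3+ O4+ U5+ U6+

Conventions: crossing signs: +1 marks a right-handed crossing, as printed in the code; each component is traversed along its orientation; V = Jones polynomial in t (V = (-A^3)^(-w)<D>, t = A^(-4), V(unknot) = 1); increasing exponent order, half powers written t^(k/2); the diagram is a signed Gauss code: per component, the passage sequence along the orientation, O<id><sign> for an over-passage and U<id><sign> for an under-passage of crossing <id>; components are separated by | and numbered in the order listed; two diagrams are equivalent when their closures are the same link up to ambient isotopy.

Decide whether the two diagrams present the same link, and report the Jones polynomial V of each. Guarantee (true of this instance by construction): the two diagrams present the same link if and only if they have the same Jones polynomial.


same link: no
V(D1) = t^2 + 2t^4 - 2t^5 + t^6 - 2t^7 + t^8  [8 crossings, <D> = A^-14 - 2A^-10 + A^-6 - 2A^-2 + 2A^2 + A^10, w = +6]
V(D2) = t - t^2 + 2t^3 - t^4 + t^5 - t^6  [10 crossings, <D> = -A^-12 + A^-8 - A^-4 + 2 - A^4 + A^8, w = +4]
insight: 2 values of V(t) split the 2 diagrams


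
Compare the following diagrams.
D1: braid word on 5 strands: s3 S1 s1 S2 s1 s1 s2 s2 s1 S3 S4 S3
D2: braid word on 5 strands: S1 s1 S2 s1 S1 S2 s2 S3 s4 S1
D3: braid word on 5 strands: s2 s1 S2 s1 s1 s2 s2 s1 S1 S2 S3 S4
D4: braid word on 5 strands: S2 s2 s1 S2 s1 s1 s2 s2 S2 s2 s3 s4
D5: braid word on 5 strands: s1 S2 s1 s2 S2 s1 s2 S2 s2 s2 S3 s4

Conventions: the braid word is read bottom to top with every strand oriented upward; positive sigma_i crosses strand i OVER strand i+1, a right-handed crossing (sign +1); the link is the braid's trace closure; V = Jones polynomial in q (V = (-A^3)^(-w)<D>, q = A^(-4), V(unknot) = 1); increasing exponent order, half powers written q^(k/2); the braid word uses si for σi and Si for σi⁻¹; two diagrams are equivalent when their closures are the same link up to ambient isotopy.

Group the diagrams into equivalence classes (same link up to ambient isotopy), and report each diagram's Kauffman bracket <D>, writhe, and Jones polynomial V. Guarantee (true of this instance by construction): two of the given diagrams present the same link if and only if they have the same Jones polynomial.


equivalence classes: {D1, D3, D4, D5} | {D2}
D1 (bracket -A^-18 + A^-14 - A^-10 + 2A^-6 - A^-2 + A^2; 12 crossings at w = +2): V = q - q^2 + 2q^3 - q^4 + q^5 - q^6
D2 (bracket A^-6; 10 crossings at w = -2): V = 1
V(D3) = q - q^2 + 2q^3 - q^4 + q^5 - q^6  (w +2, c 12, <D> = -A^-18 + A^-14 - A^-10 + 2A^-6 - A^-2 + A^2)
V(D4) = q - q^2 + 2q^3 - q^4 + q^5 - q^6  [12 crossings, <D> = -A^-6 + A^-2 - A^2 + 2A^6 - A^10 + A^14, w = +6]
D5 (bracket -A^-12 + A^-8 - A^-4 + 2 - A^4 + A^8; 12 crossings at w = +4): V = q - q^2 + 2q^3 - q^4 + q^5 - q^6
key observation: 2 values of V(q) split the 5 diagrams


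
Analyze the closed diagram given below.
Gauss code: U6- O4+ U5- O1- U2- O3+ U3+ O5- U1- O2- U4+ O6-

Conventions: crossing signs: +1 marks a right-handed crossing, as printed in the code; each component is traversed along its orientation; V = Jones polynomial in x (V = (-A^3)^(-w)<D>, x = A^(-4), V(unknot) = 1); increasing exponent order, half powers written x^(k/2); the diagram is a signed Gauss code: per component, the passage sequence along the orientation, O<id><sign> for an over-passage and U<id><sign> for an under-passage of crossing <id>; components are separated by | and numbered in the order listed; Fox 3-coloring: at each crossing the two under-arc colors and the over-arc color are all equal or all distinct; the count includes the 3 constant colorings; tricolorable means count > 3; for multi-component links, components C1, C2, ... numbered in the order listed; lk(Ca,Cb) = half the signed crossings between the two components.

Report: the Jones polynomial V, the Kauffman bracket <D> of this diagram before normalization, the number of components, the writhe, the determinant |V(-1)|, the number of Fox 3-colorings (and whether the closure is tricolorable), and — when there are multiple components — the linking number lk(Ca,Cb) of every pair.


V = -x^-4 + x^-3 + x^-1
<D> = A^-2 + A^6 - A^10 (w = -2)
1 component over 6 crossings, w = -2
9 Fox colorings among 3^6, |V(-1)| = 3: tricolorable
why: w = -2 (over 6 crossings) is diagram-only; (-A^3)^(2) removes it from V


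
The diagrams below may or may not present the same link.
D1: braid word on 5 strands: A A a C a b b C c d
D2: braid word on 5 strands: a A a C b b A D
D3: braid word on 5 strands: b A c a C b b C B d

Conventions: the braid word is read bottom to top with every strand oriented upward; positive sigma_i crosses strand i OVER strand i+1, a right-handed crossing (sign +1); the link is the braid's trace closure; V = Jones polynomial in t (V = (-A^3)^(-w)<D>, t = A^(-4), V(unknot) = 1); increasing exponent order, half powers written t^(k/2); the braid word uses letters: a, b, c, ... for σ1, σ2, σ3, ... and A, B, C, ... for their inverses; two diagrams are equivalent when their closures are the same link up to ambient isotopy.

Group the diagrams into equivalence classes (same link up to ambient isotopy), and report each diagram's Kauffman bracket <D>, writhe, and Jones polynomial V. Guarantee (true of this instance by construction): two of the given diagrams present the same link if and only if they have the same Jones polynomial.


classes: {D1, D2, D3}
V(D1) = 1 + t + t^2 + t^3  [10 crossings, <D> = A^-6 + A^-2 + A^2 + A^6, w = +2]
V(D2) = 1 + t + t^2 + t^3  [8 crossings, <D> = A^-12 + A^-8 + A^-4 + 1, w = 0]
V(D3) = 1 + t + t^2 + t^3  [10 crossings, <D> = A^-6 + A^-2 + A^2 + A^6, w = +2]
note: one V(t) for all 3 diagrams — one class (guaranteed)


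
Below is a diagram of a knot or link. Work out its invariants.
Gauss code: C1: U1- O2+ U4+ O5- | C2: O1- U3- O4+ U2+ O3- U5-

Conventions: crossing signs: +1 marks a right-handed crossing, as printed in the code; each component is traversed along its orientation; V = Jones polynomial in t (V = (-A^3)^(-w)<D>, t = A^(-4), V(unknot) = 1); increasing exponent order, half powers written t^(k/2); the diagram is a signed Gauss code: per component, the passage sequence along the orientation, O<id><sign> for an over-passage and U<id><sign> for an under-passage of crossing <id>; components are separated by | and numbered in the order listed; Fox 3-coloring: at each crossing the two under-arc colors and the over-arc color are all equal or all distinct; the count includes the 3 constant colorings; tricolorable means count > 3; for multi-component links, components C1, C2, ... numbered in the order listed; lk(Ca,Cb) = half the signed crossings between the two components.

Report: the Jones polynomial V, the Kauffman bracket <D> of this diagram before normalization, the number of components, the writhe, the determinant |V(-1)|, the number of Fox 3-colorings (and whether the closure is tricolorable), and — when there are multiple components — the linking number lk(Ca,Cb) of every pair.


V = t^(-7/2) - 2t^(-5/2) + t^(-3/2) - 2t^(-1/2) + t^(1/2) - t^(3/2)
<D> = A^-9 - A^-5 + 2A^-1 - A^3 + 2A^7 - A^11 (w = -1)
2 components over 5 crossings, w = -1
lk(C1,C2): 0
3 Fox colorings among 3^5, |V(-1)| = 8: not tricolorable
why: all 2 components of this link are unlinked algebraically


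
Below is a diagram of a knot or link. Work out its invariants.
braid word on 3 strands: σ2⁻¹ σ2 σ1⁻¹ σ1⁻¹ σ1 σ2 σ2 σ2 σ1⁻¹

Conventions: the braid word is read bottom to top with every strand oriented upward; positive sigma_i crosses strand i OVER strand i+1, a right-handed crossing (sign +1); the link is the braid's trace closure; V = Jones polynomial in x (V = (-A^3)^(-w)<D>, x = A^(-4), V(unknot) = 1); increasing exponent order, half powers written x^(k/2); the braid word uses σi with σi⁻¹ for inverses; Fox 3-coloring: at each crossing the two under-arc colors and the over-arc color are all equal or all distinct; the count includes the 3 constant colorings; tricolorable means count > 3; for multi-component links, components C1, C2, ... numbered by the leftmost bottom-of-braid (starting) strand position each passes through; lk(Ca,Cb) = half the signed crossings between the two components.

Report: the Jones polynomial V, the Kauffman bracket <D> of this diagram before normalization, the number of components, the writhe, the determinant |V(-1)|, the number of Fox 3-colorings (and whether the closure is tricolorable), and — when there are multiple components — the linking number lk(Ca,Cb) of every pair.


V = -x^(-3/2) - 2x^(1/2) + x^(3/2) - x^(5/2) + x^(7/2)
<D> = -A^-11 + A^-7 - A^-3 + 2A + A^9 (w = +1)
2 components over 9 crossings, w = +1
lk(C1,C2): -1
9 Fox colorings among 3^9, |V(-1)| = 6: tricolorable
why: free reduction leaves σ1⁻¹ σ2 σ2 σ2 σ1⁻¹ of the original 9 letters


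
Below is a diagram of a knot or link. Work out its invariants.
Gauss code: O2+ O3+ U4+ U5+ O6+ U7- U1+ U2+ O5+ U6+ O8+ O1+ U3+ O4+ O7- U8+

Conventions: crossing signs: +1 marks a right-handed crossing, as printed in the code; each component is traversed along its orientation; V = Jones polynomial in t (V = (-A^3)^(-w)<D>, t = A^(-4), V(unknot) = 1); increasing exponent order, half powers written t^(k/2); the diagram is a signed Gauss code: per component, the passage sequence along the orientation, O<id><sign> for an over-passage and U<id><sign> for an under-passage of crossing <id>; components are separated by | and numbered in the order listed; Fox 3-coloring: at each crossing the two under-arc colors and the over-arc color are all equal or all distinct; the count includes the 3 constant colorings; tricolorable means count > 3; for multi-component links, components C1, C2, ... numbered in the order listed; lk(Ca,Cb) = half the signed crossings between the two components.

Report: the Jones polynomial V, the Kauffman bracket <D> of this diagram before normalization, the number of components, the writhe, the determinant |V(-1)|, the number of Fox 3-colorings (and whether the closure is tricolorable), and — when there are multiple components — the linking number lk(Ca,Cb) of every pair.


V(t) = t^2 + 2t^4 - 2t^5 + t^6 - 2t^7 + t^8
bracket: A^-14 - 2A^-10 + A^-6 - 2A^-2 + 2A^2 + A^10, w = +6
1 component, writhe +6, over 8 crossings
det 9, colorings 27 of 3^8 — tricolorable
observation: the span of V is 6, forcing >= 6 crossings in any diagram


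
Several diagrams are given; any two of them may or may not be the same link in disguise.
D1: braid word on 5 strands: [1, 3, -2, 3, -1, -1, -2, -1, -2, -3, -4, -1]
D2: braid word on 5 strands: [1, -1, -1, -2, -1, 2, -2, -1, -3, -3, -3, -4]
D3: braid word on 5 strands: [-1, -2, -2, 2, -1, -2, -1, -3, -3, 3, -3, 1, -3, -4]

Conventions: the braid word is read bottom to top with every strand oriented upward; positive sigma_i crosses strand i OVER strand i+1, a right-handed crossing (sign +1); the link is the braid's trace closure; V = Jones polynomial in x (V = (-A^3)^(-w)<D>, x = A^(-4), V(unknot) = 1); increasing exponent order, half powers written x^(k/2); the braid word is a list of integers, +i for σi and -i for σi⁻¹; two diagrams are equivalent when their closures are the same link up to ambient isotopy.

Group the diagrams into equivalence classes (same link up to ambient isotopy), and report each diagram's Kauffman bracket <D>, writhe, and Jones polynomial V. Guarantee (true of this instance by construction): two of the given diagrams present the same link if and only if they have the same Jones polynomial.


equivalence classes: {D1} | {D2, D3}
D1 (bracket A^-10 + A^-2 - A^2 + A^6 - A^10; 12 crossings at w = -6): V = -x^-7 + x^-6 - x^-5 + x^-4 + x^-2
D2 (bracket A^-16 + 2A^-8 - 2A^-4 + 1 - 2A^4 + A^8; 12 crossings at w = -8): V = x^-8 - 2x^-7 + x^-6 - 2x^-5 + 2x^-4 + x^-2
D3 (bracket A^-16 + 2A^-8 - 2A^-4 + 1 - 2A^4 + A^8; 14 crossings at w = -8): V = x^-8 - 2x^-7 + x^-6 - 2x^-5 + 2x^-4 + x^-2
key observation: 2 classes among 3 diagrams; unequal V(x) rules out equality


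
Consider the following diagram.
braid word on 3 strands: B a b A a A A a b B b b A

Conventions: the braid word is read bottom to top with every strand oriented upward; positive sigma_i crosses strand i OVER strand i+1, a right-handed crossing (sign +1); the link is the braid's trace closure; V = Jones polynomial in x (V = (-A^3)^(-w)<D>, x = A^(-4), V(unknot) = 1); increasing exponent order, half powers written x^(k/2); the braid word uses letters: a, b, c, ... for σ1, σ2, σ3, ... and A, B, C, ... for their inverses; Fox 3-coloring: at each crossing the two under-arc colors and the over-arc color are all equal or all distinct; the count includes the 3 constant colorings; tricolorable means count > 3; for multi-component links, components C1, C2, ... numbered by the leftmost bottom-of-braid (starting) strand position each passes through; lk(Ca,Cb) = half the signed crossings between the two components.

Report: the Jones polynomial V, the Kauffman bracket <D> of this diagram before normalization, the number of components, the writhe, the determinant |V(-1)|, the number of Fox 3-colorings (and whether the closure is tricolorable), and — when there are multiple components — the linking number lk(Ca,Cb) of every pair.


V(x) = -x^(-3/2) - 2x^(1/2) + x^(3/2) - x^(5/2) + x^(7/2)
bracket: -A^-11 + A^-7 - A^-3 + 2A + A^9, w = +1
2 components, writhe +1, over 13 crossings
lk(C1,C2) = -1
det 6, colorings 9 of 3^13 — tricolorable
observation: inverse pairs cancel, leaving σ2⁻¹ σ1 σ2 σ1⁻¹ σ2 σ2 σ1⁻¹


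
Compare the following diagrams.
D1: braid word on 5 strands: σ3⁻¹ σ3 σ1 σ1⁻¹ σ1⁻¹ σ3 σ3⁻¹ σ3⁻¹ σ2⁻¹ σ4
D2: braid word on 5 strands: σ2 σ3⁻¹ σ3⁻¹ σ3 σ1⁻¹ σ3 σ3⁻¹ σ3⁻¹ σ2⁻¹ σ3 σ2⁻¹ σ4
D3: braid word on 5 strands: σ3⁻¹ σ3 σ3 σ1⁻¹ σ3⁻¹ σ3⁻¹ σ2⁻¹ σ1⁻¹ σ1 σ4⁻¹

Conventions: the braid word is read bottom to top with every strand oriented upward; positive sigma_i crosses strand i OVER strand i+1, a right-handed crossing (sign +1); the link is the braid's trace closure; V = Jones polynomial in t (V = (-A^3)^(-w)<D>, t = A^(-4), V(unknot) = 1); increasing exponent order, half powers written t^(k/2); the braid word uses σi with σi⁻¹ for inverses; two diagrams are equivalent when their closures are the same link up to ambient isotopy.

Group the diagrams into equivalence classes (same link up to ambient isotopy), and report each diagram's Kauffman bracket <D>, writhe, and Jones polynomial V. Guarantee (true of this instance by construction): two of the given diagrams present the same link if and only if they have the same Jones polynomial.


equivalence classes: {D1, D2, D3}
D1 (bracket A^-6; 10 crossings at w = -2): V = 1
V(D2) = 1  (w -2, c 12, <D> = A^-6)
V(D3) = 1  (w -4, c 10, <D> = A^-12)
observation: one V(t) for all 3 diagrams — one class (guaranteed)


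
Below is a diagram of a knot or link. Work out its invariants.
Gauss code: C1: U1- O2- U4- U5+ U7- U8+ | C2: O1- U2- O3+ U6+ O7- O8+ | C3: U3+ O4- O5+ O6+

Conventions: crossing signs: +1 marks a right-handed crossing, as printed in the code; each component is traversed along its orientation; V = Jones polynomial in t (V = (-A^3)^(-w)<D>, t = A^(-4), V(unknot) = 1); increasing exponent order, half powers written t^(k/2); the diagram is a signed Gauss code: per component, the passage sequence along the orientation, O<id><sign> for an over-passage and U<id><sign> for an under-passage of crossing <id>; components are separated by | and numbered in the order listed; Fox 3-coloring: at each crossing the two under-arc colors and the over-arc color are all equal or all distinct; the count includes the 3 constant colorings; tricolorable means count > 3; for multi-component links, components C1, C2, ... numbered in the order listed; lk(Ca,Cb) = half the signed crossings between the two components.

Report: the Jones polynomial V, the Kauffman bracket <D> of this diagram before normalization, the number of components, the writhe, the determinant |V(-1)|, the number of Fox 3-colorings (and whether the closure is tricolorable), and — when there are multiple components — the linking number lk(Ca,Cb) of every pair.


V(t) = t^-2 + 2 + t^2
bracket: A^-8 + 2 + A^8, w = 0
3 components, writhe 0, over 8 crossings
lk(C1,C2) = -1
linking number lk(C1,C3) = 0
lk(C2,C3): +1
det 4, colorings 3 of 3^8 — not tricolorable
observation: V is palindromic (span 4, det 4): t -> 1/t fixes it; necessary, not sufficient, for amphichirality


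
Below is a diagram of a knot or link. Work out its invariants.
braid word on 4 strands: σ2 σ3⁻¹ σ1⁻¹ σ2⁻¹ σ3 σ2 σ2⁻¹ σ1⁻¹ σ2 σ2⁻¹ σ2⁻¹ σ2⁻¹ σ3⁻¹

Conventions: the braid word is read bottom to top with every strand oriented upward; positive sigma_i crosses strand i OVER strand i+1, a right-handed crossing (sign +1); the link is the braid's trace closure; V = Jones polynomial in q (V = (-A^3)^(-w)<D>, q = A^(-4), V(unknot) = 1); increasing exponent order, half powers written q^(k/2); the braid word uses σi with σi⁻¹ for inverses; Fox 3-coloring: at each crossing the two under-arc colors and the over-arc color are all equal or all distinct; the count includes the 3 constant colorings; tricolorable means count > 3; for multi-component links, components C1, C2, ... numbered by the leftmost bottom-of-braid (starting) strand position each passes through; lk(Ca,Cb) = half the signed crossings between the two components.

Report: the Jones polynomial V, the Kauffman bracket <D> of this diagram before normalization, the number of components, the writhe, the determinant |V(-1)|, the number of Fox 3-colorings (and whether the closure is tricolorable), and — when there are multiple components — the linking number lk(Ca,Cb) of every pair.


V(q) = q^-7 - 2q^-6 + 2q^-5 - 3q^-4 + 3q^-3 - 2q^-2 + 2q^-1
bracket: -2A^-11 + 2A^-7 - 3A^-3 + 3A - 2A^5 + 2A^9 - A^13, w = -5
1 component, writhe -5, over 13 crossings
det 15, colorings 9 of 3^13 — tricolorable
observation: the span of V is 6, forcing >= 6 crossings in any diagram


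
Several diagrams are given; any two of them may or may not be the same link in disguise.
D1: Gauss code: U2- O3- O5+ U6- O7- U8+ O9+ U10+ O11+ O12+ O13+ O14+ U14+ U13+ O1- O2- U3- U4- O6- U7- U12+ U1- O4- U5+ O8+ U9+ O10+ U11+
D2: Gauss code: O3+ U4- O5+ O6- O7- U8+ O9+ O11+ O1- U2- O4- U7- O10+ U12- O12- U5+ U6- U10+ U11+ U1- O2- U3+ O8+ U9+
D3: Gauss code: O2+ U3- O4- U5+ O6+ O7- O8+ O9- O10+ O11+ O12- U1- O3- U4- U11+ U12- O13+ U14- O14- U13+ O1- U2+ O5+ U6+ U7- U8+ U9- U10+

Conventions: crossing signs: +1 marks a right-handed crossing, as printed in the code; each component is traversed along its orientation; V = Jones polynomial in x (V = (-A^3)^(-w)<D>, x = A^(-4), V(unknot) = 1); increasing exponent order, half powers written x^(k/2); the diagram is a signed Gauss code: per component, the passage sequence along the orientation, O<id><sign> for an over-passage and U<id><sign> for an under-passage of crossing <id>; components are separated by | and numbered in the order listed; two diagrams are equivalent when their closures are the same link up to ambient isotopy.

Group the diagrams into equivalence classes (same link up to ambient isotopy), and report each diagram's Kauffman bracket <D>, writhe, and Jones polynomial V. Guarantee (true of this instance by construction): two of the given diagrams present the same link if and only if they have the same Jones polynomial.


classes: {D1, D2, D3}
V(D1) = -x^-3 + 2x^-2 - 2x^-1 + 3 - 2x + 2x^2 - x^3  [14 crossings, <D> = -A^-6 + 2A^-2 - 2A^2 + 3A^6 - 2A^10 + 2A^14 - A^18, w = +2]
V(D2) = -x^-3 + 2x^-2 - 2x^-1 + 3 - 2x + 2x^2 - x^3  (w 0, c 12, <D> = -A^-12 + 2A^-8 - 2A^-4 + 3 - 2A^4 + 2A^8 - A^12)
V(D3) = -x^-3 + 2x^-2 - 2x^-1 + 3 - 2x + 2x^2 - x^3  (w 0, c 14, <D> = -A^-12 + 2A^-8 - 2A^-4 + 3 - 2A^4 + 2A^8 - A^12)
insight: one V(x) for all 3 diagrams — one class (guaranteed)


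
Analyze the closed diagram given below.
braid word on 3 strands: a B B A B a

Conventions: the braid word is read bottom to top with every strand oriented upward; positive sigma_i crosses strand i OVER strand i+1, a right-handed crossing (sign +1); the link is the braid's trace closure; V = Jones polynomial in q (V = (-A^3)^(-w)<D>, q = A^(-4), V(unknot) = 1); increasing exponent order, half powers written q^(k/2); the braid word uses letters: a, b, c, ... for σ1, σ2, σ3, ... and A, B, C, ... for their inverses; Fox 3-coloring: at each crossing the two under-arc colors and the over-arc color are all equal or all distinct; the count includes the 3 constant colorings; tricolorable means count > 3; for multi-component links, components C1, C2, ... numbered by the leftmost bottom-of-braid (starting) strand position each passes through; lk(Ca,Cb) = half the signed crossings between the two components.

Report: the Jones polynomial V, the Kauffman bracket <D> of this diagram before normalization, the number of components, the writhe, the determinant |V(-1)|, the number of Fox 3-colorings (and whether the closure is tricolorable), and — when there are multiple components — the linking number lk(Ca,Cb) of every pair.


V(q) = 1
bracket: A^-6, w = -2
1 component, writhe -2, over 6 crossings
det 1, colorings 3 of 3^6 — not tricolorable
observation: |V(-1)| = 1: so not tricolorable, since 3 does not divide 1


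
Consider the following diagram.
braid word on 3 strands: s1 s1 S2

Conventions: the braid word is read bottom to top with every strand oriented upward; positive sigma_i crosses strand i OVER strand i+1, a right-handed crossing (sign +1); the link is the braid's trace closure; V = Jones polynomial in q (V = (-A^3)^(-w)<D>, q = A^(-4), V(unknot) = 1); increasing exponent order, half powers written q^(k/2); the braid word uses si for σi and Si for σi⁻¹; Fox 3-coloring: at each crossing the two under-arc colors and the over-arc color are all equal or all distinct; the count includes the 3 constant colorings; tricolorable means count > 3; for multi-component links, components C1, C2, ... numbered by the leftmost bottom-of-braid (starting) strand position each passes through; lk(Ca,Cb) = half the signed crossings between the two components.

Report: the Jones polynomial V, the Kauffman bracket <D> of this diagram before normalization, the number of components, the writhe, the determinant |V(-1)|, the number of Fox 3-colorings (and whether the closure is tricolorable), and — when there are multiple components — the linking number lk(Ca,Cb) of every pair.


V(q) = -q^(1/2) - q^(5/2)
bracket: A^-7 + A, w = +1
2 components, writhe +1, over 3 crossings
lk(C1,C2) = +1
det 2, colorings 3 of 3^3 — not tricolorable
observation: w = +1 (over 3 crossings) is diagram-only; (-A^3)^(-1) removes it from V


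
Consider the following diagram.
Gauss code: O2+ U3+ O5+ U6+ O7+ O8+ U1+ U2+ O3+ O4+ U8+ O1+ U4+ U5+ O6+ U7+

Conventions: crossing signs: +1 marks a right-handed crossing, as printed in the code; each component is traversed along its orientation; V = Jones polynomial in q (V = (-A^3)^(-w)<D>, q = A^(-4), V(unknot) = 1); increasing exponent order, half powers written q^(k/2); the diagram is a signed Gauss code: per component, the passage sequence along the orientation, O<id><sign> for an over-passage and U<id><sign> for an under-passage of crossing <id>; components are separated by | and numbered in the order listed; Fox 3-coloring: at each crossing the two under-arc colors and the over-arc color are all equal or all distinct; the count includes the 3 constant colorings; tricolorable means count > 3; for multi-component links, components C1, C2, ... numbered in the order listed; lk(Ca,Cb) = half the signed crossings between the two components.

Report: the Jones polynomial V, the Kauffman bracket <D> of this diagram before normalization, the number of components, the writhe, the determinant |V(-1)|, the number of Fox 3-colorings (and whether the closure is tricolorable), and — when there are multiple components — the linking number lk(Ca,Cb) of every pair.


Jones polynomial: V(q) = q^3 + q^5 - q^8
<D> = -A^-8 + A^4 + A^12; writhe +8
components 1, writhe +8 (8 crossings)
3-colorings: 9 of 3^8, det 3 — tricolorable
note: the span of V is 5, forcing >= 5 crossings in any diagram
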